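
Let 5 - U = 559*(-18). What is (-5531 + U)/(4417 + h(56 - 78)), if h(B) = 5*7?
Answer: 54/53 ≈ 1.0189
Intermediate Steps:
U = 10067 (U = 5 - 559*(-18) = 5 - 1*(-10062) = 5 + 10062 = 10067)
h(B) = 35
(-5531 + U)/(4417 + h(56 - 78)) = (-5531 + 10067)/(4417 + 35) = 4536/4452 = 4536*(1/4452) = 54/53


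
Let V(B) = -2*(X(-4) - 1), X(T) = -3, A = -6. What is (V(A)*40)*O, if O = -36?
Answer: -11520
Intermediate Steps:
V(B) = 8 (V(B) = -2*(-3 - 1) = -2*(-4) = 8)
(V(A)*40)*O = (8*40)*(-36) = 320*(-36) = -11520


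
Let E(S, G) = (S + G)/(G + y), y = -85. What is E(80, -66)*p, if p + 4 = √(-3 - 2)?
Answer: 56/151 - 14*I*√5/151 ≈ 0.37086 - 0.20732*I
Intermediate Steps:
E(S, G) = (G + S)/(-85 + G) (E(S, G) = (S + G)/(G - 85) = (G + S)/(-85 + G))
p = -4 + I*√5 (p = -4 + √(-3 - 2) = -4 + √(-5) = -4 + I*√5 ≈ -4.0 + 2.2361*I)
E(80, -66)*p = ((-66 + 80)/(-85 - 66))*(-4 + I*√5) = (14/(-151))*(-4 + I*√5) = (-1/151*14)*(-4 + I*√5) = -14*(-4 + I*√5)/151 = 56/151 - 14*I*√5/151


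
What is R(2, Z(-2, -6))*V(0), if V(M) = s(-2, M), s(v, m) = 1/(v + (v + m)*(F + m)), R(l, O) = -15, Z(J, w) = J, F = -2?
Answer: -15/2 ≈ -7.5000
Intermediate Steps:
s(v, m) = 1/(v + (-2 + m)*(m + v)) (s(v, m) = 1/(v + (v + m)*(-2 + m)) = 1/(v + (m + v)*(-2 + m)) = 1/(v + (-2 + m)*(m + v)))
V(M) = 1/(2 + M² - 4*M) (V(M) = 1/(M² - 1*(-2) - 2*M + M*(-2)) = 1/(M² + 2 - 2*M - 2*M) = 1/(2 + M² - 4*M))
R(2, Z(-2, -6))*V(0) = -15/(2 + 0² - 4*0) = -15/(2 + 0 + 0) = -15/2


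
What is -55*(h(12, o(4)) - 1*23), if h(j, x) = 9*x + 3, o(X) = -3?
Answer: 2585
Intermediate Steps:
h(j, x) = 3 + 9*x
-55*(h(12, o(4)) - 1*23) = -55*((3 + 9*(-3)) - 1*23) = -55*((3 - 27) - 23) = -55*(-24 - 23) = -55*(-47) = 2585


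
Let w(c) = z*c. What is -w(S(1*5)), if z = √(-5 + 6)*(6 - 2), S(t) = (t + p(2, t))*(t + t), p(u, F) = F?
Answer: -400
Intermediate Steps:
S(t) = 4*t² (S(t) = (t + t)*(t + t) = (2*t)*(2*t) = 4*t²)
z = 4 (z = √1*4 = 1*4 = 4)
w(c) = 4*c
-w(S(1*5)) = -4*4*(1*5)² = -4*4*5² = -4*4*25 = -4*100 = -1*400 = -400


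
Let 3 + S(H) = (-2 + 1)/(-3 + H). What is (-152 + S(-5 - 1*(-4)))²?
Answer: 383161/16 ≈ 23948.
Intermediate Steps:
S(H) = -3 - 1/(-3 + H) (S(H) = -3 + (-2 + 1)/(-3 + H) = -3 - 1/(-3 + H))
(-152 + S(-5 - 1*(-4)))² = (-152 + (8 - 3*(-5 - 1*(-4)))/(-3 + (-5 - 1*(-4))))² = (-152 + (8 - 3*(-5 + 4))/(-3 + (-5 + 4)))² = (-152 + (8 - 3*(-1))/(-3 - 1))² = (-152 + (8 + 3)/(-4))² = (-152 - ¼*11)² = (-152 - 11/4)² = (-619/4)² = 383161/16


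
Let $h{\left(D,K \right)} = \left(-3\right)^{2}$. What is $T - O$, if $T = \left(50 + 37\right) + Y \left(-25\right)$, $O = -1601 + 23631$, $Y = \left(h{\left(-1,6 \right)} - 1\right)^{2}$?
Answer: $-23543$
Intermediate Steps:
$h{\left(D,K \right)} = 9$
$Y = 64$ ($Y = \left(9 - 1\right)^{2} = 8^{2} = 64$)
$O = 22030$
$T = -1513$ ($T = \left(50 + 37\right) + 64 \left(-25\right) = 87 - 1600 = -1513$)
$T - O = -1513 - 22030 = -23543$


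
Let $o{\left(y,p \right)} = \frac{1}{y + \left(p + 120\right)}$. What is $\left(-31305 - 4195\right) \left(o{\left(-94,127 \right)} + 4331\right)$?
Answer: $- \frac{23523862000}{153} \approx -1.5375 \cdot 10^{8}$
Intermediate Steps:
$o{\left(y,p \right)} = \frac{1}{120 + p + y}$ ($o{\left(y,p \right)} = \frac{1}{y + \left(120 + p\right)} = \frac{1}{120 + p + y}$)
$\left(-31305 - 4195\right) \left(o{\left(-94,127 \right)} + 4331\right) = \left(-31305 - 4195\right) \left(\frac{1}{120 + 127 - 94} + 4331\right) = - 35500 \left(\frac{1}{153} + 4331\right) = \left(-35500\right) \frac{662644}{153} = - \frac{23523862000}{153}$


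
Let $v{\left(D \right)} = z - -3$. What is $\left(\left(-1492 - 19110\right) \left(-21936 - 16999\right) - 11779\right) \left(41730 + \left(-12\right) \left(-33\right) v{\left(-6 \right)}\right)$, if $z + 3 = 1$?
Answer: $33790405835466$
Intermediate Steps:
$z = -2$ ($z = -3 + 1 = -2$)
$v{\left(D \right)} = 1$ ($v{\left(D \right)} = -2 - -3 = -2 + 3 = 1$)
$\left(\left(-1492 - 19110\right) \left(-21936 - 16999\right) - 11779\right) \left(41730 + \left(-12\right) \left(-33\right) v{\left(-6 \right)}\right) = \left(\left(-1492 - 19110\right) \left(-21936 - 16999\right) - 11779\right) \left(41730 + \left(-12\right) \left(-33\right) 1\right) = \left(\left(-20602\right) \left(-38935\right) - 11779\right) \left(41730 + 396 \cdot 1\right) = \left(802138870 - 11779\right) \left(41730 + 396\right) = 802127091 \cdot 42126 = 33790405835466$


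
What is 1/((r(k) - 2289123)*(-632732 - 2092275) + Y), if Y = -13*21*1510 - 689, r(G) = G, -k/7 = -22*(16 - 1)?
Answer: 1/6231581019772 ≈ 1.6047e-13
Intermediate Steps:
k = 2310 (k = -(-154)*(16 - 1) = -(-154)*15 = -7*(-330) = 2310)
Y = -412919 (Y = -273*1510 - 689 = -412230 - 689 = -412919)
1/((r(k) - 2289123)*(-632732 - 2092275) + Y) = 1/((2310 - 2289123)*(-632732 - 2092275) - 412919) = 1/(-2286813*(-2725007) - 412919) = 1/(6231581432691 - 412919) = 1/6231581019772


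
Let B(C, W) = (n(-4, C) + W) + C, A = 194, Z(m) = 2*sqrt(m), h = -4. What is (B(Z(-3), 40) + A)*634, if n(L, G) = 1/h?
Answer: 296395/2 + 1268*I*sqrt(3) ≈ 1.482e+5 + 2196.2*I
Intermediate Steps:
n(L, G) = -1/4 (n(L, G) = 1/(-4) = -1/4)
B(C, W) = -1/4 + C + W (B(C, W) = (-1/4 + W) + C = -1/4 + C + W)
(B(Z(-3), 40) + A)*634 = ((-1/4 + 2*sqrt(-3) + 40) + 194)*634 = ((-1/4 + 2*(I*sqrt(3)) + 40) + 194)*634 = ((-1/4 + 2*I*sqrt(3) + 40) + 194)*634 = ((159/4 + 2*I*sqrt(3)) + 194)*634 = (935/4 + 2*I*sqrt(3))*634 = 296395/2 + 1268*I*sqrt(3)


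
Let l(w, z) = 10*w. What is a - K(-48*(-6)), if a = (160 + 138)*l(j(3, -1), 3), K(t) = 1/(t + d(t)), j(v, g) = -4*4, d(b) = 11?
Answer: -14256321/299 ≈ -47680.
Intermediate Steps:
j(v, g) = -16
K(t) = 1/(11 + t) (K(t) = 1/(t + 11) = 1/(11 + t))
a = -47680 (a = (160 + 138)*(10*(-16)) = 298*(-160) = -47680)
a - K(-48*(-6)) = -47680 - 1/(11 - 48*(-6)) = -47680 - 1/(11 + 288) = -47680 - 1/299 = -14256321/299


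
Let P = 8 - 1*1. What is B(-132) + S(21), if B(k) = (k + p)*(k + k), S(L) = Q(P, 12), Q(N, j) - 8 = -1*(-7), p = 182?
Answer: -13185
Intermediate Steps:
P = 7 (P = 8 - 1 = 7)
Q(N, j) = 15 (Q(N, j) = 8 - 1*(-7) = 8 + 7 = 15)
S(L) = 15
B(k) = 2*k*(182 + k) (B(k) = (k + 182)*(k + k) = (182 + k)*(2*k) = 2*k*(182 + k))
B(-132) + S(21) = 2*(-132)*(182 - 132) + 15 = 2*(-132)*50 + 15 = -13200 + 15 = -13185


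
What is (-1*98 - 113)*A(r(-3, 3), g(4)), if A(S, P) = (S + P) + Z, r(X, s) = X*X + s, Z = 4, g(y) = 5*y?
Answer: -7596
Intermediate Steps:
r(X, s) = s + X**2 (r(X, s) = X**2 + s = s + X**2)
A(S, P) = 4 + P + S (A(S, P) = (S + P) + 4 = (P + S) + 4 = 4 + P + S)
(-1*98 - 113)*A(r(-3, 3), g(4)) = (-1*98 - 113)*(4 + 5*4 + (3 + (-3)**2)) = (-98 - 113)*(4 + 20 + (3 + 9)) = -211*(4 + 20 + 12) = -211*36 = -7596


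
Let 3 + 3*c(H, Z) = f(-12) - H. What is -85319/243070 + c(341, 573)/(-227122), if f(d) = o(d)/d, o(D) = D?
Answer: -2073217598/5914986915 ≈ -0.35050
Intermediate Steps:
f(d) = 1 (f(d) = d/d = 1)
c(H, Z) = -⅔ - H/3 (c(H, Z) = -1 + (1 - H)/3 = -1 + (⅓ - H/3) = -⅔ - H/3)
-85319/243070 + c(341, 573)/(-227122) = -85319/243070 + (-⅔ - ⅓*341)/(-227122) = -85319*1/243070 + (-⅔ - 341/3)*(-1/227122) = -85319/243070 - 343/3*(-1/227122) = -85319/243070 + 49/97338 = -2073217598/5914986915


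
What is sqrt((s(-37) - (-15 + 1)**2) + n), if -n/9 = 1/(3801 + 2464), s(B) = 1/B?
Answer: I*sqrt(10533306822290)/231805 ≈ 14.001*I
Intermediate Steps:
n = -9/6265 (n = -9/(3801 + 2464) = -9/6265 ≈ -0.0014366)
sqrt((s(-37) - (-15 + 1)**2) + n) = sqrt((1/(-37) - (-15 + 1)**2) - 9/6265) = sqrt((-1/37 - 1*(-14)**2) - 9/6265) = sqrt((-1/37 - 1*196) - 9/6265) = sqrt((-1/37 - 196) - 9/6265) = sqrt(-7253/37 - 9/6265) = sqrt(-45440378/231805) = I*sqrt(10533306822290)/231805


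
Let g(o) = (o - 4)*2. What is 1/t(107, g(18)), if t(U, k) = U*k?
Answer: 1/2996 ≈ 0.00033378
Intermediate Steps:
g(o) = -8 + 2*o (g(o) = (-4 + o)*2 = -8 + 2*o)
1/t(107, g(18)) = 1/(107*(-8 + 2*18)) = 1/(107*(-8 + 36)) = 1/(107*28) = 1/2996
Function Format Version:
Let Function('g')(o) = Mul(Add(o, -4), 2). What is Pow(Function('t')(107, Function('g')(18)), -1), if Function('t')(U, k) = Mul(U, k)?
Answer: Rational(1, 2996) ≈ 0.00033378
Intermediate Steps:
Function('g')(o) = Add(-8, Mul(2, o)) (Function('g')(o) = Mul(Add(-4, o), 2) = Add(-8, Mul(2, o)))
Pow(Function('t')(107, Function('g')(18)), -1) = Pow(Mul(107, Add(-8, Mul(2, 18))), -1) = Pow(Mul(107, Add(-8, 36)), -1) = Pow(Mul(107, 28), -1) = Pow(2996, -1) = Rational(1, 2996)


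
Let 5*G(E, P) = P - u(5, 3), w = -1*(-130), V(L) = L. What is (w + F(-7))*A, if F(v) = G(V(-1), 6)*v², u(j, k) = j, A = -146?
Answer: -102054/5 ≈ -20411.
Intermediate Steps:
w = 130
G(E, P) = -1 + P/5 (G(E, P) = (P - 1*5)/5 = (P - 5)/5 = (-5 + P)/5 = -1 + P/5)
F(v) = v²/5 (F(v) = (-1 + (⅕)*6)*v² = (-1 + 6/5)*v² = v²/5)
(w + F(-7))*A = (130 + (⅕)*(-7)²)*(-146) = (130 + (⅕)*49)*(-146) = (130 + 49/5)*(-146) = (699/5)*(-146) = -102054/5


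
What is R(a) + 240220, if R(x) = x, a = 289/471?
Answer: 113143909/471 ≈ 2.4022e+5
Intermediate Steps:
a = 289/471 (a = 289*(1/471) = 289/471 ≈ 0.61359)
R(a) + 240220 = 289/471 + 240220 = 113143909/471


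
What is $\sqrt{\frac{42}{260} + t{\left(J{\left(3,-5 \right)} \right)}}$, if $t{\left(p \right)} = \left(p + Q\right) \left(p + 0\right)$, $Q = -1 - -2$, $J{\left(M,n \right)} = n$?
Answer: $\frac{\sqrt{340730}}{130} \approx 4.4902$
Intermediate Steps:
$Q = 1$ ($Q = -1 + 2 = 1$)
$t{\left(p \right)} = p \left(1 + p\right)$ ($t{\left(p \right)} = \left(p + 1\right) \left(p + 0\right) = \left(1 + p\right) p = p \left(1 + p\right)$)
$\sqrt{\frac{42}{260} + t{\left(J{\left(3,-5 \right)} \right)}} = \sqrt{\frac{42}{260} - 5 \left(1 - 5\right)} = \sqrt{42 \cdot \frac{1}{260} - -20} = \sqrt{\frac{21}{130} + 20} = \sqrt{\frac{2621}{130}} = \frac{\sqrt{340730}}{130}$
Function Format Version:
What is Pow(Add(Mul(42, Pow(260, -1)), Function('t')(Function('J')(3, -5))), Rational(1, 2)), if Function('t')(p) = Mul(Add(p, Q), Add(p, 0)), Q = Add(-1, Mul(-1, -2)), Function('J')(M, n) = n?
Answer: Mul(Rational(1, 130), Pow(340730, Rational(1, 2))) ≈ 4.4902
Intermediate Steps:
Q = 1 (Q = Add(-1, 2) = 1)
Function('t')(p) = Mul(p, Add(1, p)) (Function('t')(p) = Mul(Add(p, 1), Add(p, 0)) = Mul(Add(1, p), p) = Mul(p, Add(1, p)))
Pow(Add(Mul(42, Pow(260, -1)), Function('t')(Function('J')(3, -5))), Rational(1, 2)) = Pow(Add(Mul(42, Pow(260, -1)), Mul(-5, Add(1, -5))), Rational(1, 2)) = Pow(Add(Mul(42, Rational(1, 260)), Mul(-5, -4)), Rational(1, 2)) = Pow(Add(Rational(21, 130), 20), Rational(1, 2)) = Pow(Rational(2621, 130), Rational(1, 2)) = Mul(Rational(1, 130), Pow(340730, Rational(1, 2)))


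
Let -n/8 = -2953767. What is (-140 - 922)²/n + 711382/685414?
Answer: 732628894807/674851084846 ≈ 1.0856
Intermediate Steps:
n = 23630136 (n = -8*(-2953767) = 23630136)
(-140 - 922)²/n + 711382/685414 = (-140 - 922)²/23630136 + 711382/685414 = (-1062)²*(1/23630136) + 711382*(1/685414) = 1127844*(1/23630136) + 355691/342707 = 93987/1969178 + 355691/342707 = 732628894807/674851084846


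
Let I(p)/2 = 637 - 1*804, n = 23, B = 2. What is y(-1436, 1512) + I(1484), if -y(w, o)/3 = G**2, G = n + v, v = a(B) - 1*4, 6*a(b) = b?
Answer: -4366/3 ≈ -1455.3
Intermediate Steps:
a(b) = b/6
v = -11/3 (v = (1/6)*2 - 1*4 = 1/3 - 4 = -11/3 ≈ -3.6667)
I(p) = -334 (I(p) = 2*(637 - 1*804) = 2*(637 - 804) = 2*(-167) = -334)
G = 58/3 (G = 23 - 11/3 = 58/3 ≈ 19.333)
y(w, o) = -3364/3 (y(w, o) = -3*(58/3)**2 = -3*3364/9 = -3364/3)
y(-1436, 1512) + I(1484) = -3364/3 - 334 = -4366/3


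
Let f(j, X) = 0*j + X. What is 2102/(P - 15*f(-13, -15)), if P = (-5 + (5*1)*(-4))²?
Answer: 1051/425 ≈ 2.4729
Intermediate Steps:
f(j, X) = X (f(j, X) = 0 + X = X)
P = 625 (P = (-5 + 5*(-4))² = (-5 - 20)² = (-25)² = 625)
2102/(P - 15*f(-13, -15)) = 2102/(625 - 15*(-15)) = 2102/(625 + 225) = 2102/850 = 2102*(1/850) = 1051/425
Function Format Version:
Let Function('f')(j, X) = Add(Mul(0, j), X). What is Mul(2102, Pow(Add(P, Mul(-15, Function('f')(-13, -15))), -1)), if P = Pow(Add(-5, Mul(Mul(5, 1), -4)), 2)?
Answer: Rational(1051, 425) ≈ 2.4729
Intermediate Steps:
Function('f')(j, X) = X (Function('f')(j, X) = Add(0, X) = X)
P = 625 (P = Pow(Add(-5, Mul(5, -4)), 2) = Pow(Add(-5, -20), 2) = Pow(-25, 2) = 625)
Mul(2102, Pow(Add(P, Mul(-15, Function('f')(-13, -15))), -1)) = Mul(2102, Pow(Add(625, Mul(-15, -15)), -1)) = Mul(2102, Pow(Add(625, 225), -1)) = Mul(2102, Pow(850, -1)) = Mul(2102, Rational(1, 850)) = Rational(1051, 425)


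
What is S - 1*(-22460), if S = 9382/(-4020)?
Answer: 45139909/2010 ≈ 22458.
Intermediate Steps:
S = -4691/2010 (S = 9382*(-1/4020) = -4691/2010 ≈ -2.3338)
S - 1*(-22460) = -4691/2010 - 1*(-22460) = -4691/2010 + 22460 = 45139909/2010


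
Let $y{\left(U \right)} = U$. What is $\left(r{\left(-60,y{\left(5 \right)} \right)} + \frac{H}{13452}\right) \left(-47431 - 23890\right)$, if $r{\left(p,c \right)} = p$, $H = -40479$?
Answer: $\frac{20150536093}{4484} \approx 4.4939 \cdot 10^{6}$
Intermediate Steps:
$\left(r{\left(-60,y{\left(5 \right)} \right)} + \frac{H}{13452}\right) \left(-47431 - 23890\right) = \left(-60 - \frac{40479}{13452}\right) \left(-47431 - 23890\right) = \left(-60 - \frac{13493}{4484}\right) \left(-71321\right) = \left(- \frac{282533}{4484}\right) \left(-71321\right) = \frac{20150536093}{4484}$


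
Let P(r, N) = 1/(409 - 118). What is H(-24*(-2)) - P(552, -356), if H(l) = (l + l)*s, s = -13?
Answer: -363169/291 ≈ -1248.0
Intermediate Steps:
P(r, N) = 1/291
H(l) = -26*l (H(l) = (l + l)*(-13) = (2*l)*(-13) = -26*l)
H(-24*(-2)) - P(552, -356) = -(-624)*(-2) - 1*1/291 = -26*48 - 1/291 = -1248 - 1/291 = -363169/291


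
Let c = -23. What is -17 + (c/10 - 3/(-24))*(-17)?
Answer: 799/40 ≈ 19.975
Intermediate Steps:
-17 + (c/10 - 3/(-24))*(-17) = -17 + (-23/10 - 3/(-24))*(-17) = -17 + (-23*⅒ - 3*(-1/24))*(-17) = -17 + (-23/10 + ⅛)*(-17) = -17 - 87/40*(-17) = -17 + 1479/40 = 799/40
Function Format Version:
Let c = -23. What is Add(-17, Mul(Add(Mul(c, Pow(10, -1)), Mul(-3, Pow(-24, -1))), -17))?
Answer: Rational(799, 40) ≈ 19.975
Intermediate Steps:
Add(-17, Mul(Add(Mul(c, Pow(10, -1)), Mul(-3, Pow(-24, -1))), -17)) = Add(-17, Mul(Add(Mul(-23, Pow(10, -1)), Mul(-3, Pow(-24, -1))), -17)) = Add(-17, Mul(Add(Mul(-23, Rational(1, 10)), Mul(-3, Rational(-1, 24))), -17)) = Add(-17, Mul(Add(Rational(-23, 10), Rational(1, 8)), -17)) = Add(-17, Mul(Rational(-87, 40), -17)) = Add(-17, Rational(1479, 40)) = Rational(799, 40)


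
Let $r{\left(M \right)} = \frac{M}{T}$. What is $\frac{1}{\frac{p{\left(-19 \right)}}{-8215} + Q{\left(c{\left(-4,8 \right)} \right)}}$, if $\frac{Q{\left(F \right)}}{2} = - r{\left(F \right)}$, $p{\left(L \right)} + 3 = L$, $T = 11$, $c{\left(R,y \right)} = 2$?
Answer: $- \frac{90365}{32618} \approx -2.7704$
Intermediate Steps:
$p{\left(L \right)} = -3 + L$
$r{\left(M \right)} = \frac{M}{11}$
$Q{\left(F \right)} = - \frac{2 F}{11}$ ($Q{\left(F \right)} = 2 \left(- \frac{F}{11}\right) = - \frac{2 F}{11}$)
$\frac{1}{\frac{p{\left(-19 \right)}}{-8215} + Q{\left(c{\left(-4,8 \right)} \right)}} = \frac{1}{\frac{-3 - 19}{-8215} - \frac{4}{11}} = \frac{1}{\left(-22\right) \left(- \frac{1}{8215}\right) - \frac{4}{11}} = \frac{1}{\frac{22}{8215} - \frac{4}{11}} = \frac{1}{- \frac{32618}{90365}} = - \frac{90365}{32618}$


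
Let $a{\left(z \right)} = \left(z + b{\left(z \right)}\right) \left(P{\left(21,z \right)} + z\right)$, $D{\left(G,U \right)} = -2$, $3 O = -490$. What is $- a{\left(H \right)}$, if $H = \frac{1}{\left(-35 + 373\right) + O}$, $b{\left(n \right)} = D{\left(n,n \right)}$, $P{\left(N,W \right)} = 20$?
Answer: $\frac{10954735}{274576} \approx 39.897$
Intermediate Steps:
$O = - \frac{490}{3}$ ($O = \frac{1}{3} \left(-490\right) = - \frac{490}{3} \approx -163.33$)
$b{\left(n \right)} = -2$
$H = \frac{3}{524}$ ($H = \frac{1}{\left(-35 + 373\right) - \frac{490}{3}} = \frac{1}{338 - \frac{490}{3}} = \frac{1}{\frac{524}{3}} = \frac{3}{524} \approx 0.0057252$)
$a{\left(z \right)} = \left(-2 + z\right) \left(20 + z\right)$ ($a{\left(z \right)} = \left(z - 2\right) \left(20 + z\right) = \left(-2 + z\right) \left(20 + z\right)$)
$- a{\left(H \right)} = - (-40 + \left(\frac{3}{524}\right)^{2} + 18 \cdot \frac{3}{524}) = - (-40 + \frac{9}{274576} + \frac{27}{262}) = \left(-1\right) \left(- \frac{10954735}{274576}\right) = \frac{10954735}{274576}$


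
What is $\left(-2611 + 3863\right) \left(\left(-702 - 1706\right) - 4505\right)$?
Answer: $-8655076$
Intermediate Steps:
$\left(-2611 + 3863\right) \left(\left(-702 - 1706\right) - 4505\right) = 1252 \left(\left(-702 - 1706\right) - 4505\right) = 1252 \left(-2408 - 4505\right) = 1252 \left(-6913\right) = -8655076$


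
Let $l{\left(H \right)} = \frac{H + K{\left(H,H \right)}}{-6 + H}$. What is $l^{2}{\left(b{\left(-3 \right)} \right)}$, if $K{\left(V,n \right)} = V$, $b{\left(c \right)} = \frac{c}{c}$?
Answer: $\frac{4}{25} \approx 0.16$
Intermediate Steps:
$b{\left(c \right)} = 1$
$l{\left(H \right)} = \frac{2 H}{-6 + H}$ ($l{\left(H \right)} = \frac{H + H}{-6 + H} = \frac{2 H}{-6 + H}$)
$l^{2}{\left(b{\left(-3 \right)} \right)} = \left(2 \cdot 1 \frac{1}{-6 + 1}\right)^{2} = \left(2 \cdot 1 \frac{1}{-5}\right)^{2} = \left(2 \cdot 1 \left(- \frac{1}{5}\right)\right)^{2} = \left(- \frac{2}{5}\right)^{2} = \frac{4}{25}$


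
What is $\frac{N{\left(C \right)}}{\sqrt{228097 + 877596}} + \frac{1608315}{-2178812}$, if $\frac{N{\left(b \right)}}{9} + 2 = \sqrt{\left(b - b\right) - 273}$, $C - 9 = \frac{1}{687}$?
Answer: $- \frac{1608315}{2178812} - \frac{9 \sqrt{1105693} \left(2 - i \sqrt{273}\right)}{1105693} \approx -0.75528 + 0.14142 i$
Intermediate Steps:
$C = \frac{6184}{687}$ ($C = 9 + \frac{1}{687} = \frac{6184}{687} \approx 9.0014$)
$N{\left(b \right)} = -18 + 9 i \sqrt{273}$ ($N{\left(b \right)} = -18 + 9 \sqrt{\left(b - b\right) - 273} = -18 + 9 \sqrt{0 - 273} = -18 + 9 \sqrt{-273} = -18 + 9 i \sqrt{273}$)
$\frac{N{\left(C \right)}}{\sqrt{228097 + 877596}} + \frac{1608315}{-2178812} = \frac{-18 + 9 i \sqrt{273}}{\sqrt{228097 + 877596}} + \frac{1608315}{-2178812} = \frac{-18 + 9 i \sqrt{273}}{\sqrt{1105693}} + 1608315 \left(- \frac{1}{2178812}\right) = \left(-18 + 9 i \sqrt{273}\right) \frac{\sqrt{1105693}}{1105693} - \frac{1608315}{2178812} = \frac{\sqrt{1105693} \left(-18 + 9 i \sqrt{273}\right)}{1105693} - \frac{1608315}{2178812} = - \frac{1608315}{2178812} + \frac{\sqrt{1105693} \left(-18 + 9 i \sqrt{273}\right)}{1105693}$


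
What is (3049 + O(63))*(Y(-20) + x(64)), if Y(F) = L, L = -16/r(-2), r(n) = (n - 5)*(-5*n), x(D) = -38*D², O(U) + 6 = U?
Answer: -16920469232/35 ≈ -4.8344e+8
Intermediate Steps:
O(U) = -6 + U
r(n) = -5*n*(-5 + n) (r(n) = (-5 + n)*(-5*n) = -5*n*(-5 + n))
L = 8/35 (L = -16*(-1/(10*(5 - 1*(-2)))) = -16*(-1/(10*(5 + 2))) = -16/(5*(-2)*7) = -16/(-70) = -16*(-1/70) = 8/35 ≈ 0.22857)
Y(F) = 8/35
(3049 + O(63))*(Y(-20) + x(64)) = (3049 + (-6 + 63))*(8/35 - 38*64²) = (3049 + 57)*(8/35 - 38*4096) = 3106*(8/35 - 155648) = 3106*(-5447672/35) = -16920469232/35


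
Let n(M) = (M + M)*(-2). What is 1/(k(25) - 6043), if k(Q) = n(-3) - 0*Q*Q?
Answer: -1/6031 ≈ -0.00016581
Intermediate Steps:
n(M) = -4*M (n(M) = (2*M)*(-2) = -4*M)
k(Q) = 12 (k(Q) = -4*(-3) - 0*Q*Q = 12 - 0*Q = 12 - 1*0 = 12 + 0 = 12)
1/(k(25) - 6043) = 1/(12 - 6043) = 1/(-6031) = -1/6031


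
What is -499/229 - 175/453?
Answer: -266122/103737 ≈ -2.5654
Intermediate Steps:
-499/229 - 175/453 = -266122/103737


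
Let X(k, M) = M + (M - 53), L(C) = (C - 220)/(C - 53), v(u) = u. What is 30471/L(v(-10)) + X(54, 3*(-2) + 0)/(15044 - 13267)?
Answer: 3411243971/408710 ≈ 8346.4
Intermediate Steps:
L(C) = (-220 + C)/(-53 + C)
X(k, M) = -53 + 2*M (X(k, M) = M + (-53 + M) = -53 + 2*M)
30471/L(v(-10)) + X(54, 3*(-2) + 0)/(15044 - 13267) = 30471/(((-220 - 10)/(-53 - 10))) + (-53 + 2*(3*(-2) + 0))/(15044 - 13267) = 30471/((-230/(-63))) + (-53 + 2*(-6 + 0))/1777 = 30471/((-1/63*(-230))) + (-53 + 2*(-6))*(1/1777) = 30471/(230/63) + (-53 - 12)*(1/1777) = 30471*(63/230) - 65*1/1777 = 1919673/230 - 65/1777 = 3411243971/408710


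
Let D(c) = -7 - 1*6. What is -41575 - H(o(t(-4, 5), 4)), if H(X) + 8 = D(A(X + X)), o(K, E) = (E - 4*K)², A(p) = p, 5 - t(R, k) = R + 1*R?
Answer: -41554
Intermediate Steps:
t(R, k) = 5 - 2*R (t(R, k) = 5 - (R + 1*R) = 5 - (R + R) = 5 - 2*R)
D(c) = -13 (D(c) = -7 - 6 = -13)
H(X) = -21 (H(X) = -8 - 13 = -21)
-41575 - H(o(t(-4, 5), 4)) = -41575 - 1*(-21) = -41575 + 21 = -41554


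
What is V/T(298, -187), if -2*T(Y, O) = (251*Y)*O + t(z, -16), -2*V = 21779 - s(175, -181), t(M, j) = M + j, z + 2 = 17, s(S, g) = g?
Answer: -7320/4662409 ≈ -0.0015700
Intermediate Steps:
z = 15 (z = -2 + 17 = 15)
V = -10980 (V = -(21779 - 1*(-181))/2 = -(21779 + 181)/2 = -½*21960 = -10980)
T(Y, O) = ½ - 251*O*Y/2 (T(Y, O) = -((251*Y)*O + (15 - 16))/2 = -(251*O*Y - 1)/2 = -(-1 + 251*O*Y)/2 = ½ - 251*O*Y/2)
V/T(298, -187) = -10980/(½ - 251/2*(-187)*298) = -10980/(½ + 6993613) = -10980/13987227/2 = -10980*2/13987227 = -7320/4662409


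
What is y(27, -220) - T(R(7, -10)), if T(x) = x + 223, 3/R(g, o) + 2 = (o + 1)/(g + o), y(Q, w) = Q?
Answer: -199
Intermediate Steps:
R(g, o) = 3/(-2 + (1 + o)/(g + o)) (R(g, o) = 3/(-2 + (o + 1)/(g + o)) = 3/(-2 + (1 + o)/(g + o)))
T(x) = 223 + x
y(27, -220) - T(R(7, -10)) = 27 - (223 + 3*(-1*7 - 1*(-10))/(-1 - 10 + 2*7)) = 27 - (223 + 3*(-7 + 10)/(-1 - 10 + 14)) = 27 - (223 + 3*3/3) = 27 - (223 + 3*(1/3)*3) = 27 - (223 + 3) = 27 - 1*226 = 27 - 226 = -199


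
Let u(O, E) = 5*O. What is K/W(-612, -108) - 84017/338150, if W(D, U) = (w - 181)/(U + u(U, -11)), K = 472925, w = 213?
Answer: -6476743512409/676300 ≈ -9.5767e+6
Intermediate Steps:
W(D, U) = 16/(3*U) (W(D, U) = (213 - 181)/(U + 5*U) = 32/((6*U)) = 32*(1/(6*U)) = 16/(3*U))
K/W(-612, -108) - 84017/338150 = 472925/(((16/3)/(-108))) - 84017/338150 = 472925/(((16/3)*(-1/108))) - 84017*1/338150 = 472925/(-4/81) - 84017/338150 = 472925*(-81/4) - 84017/338150 = -38306925/4 - 84017/338150 = -6476743512409/676300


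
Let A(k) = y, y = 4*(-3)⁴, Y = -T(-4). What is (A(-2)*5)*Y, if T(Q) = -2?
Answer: 3240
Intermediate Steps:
Y = 2 (Y = -1*(-2) = 2)
y = 324 (y = 4*81 = 324)
A(k) = 324
(A(-2)*5)*Y = (324*5)*2 = 1620*2 = 3240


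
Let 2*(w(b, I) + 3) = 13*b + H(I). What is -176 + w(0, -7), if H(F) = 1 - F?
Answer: -175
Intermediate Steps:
w(b, I) = -5/2 - I/2 + 13*b/2 (w(b, I) = -3 + (13*b + (1 - I))/2 = -3 + (1 - I + 13*b)/2 = -3 + (½ - I/2 + 13*b/2) = -5/2 - I/2 + 13*b/2)
-176 + w(0, -7) = -176 + (-5/2 - ½*(-7) + (13/2)*0) = -176 + (-5/2 + 7/2 + 0) = -176 + 1 = -175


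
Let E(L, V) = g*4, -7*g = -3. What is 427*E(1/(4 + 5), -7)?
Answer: 732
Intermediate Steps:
g = 3/7 (g = -⅐*(-3) = 3/7 ≈ 0.42857)
E(L, V) = 12/7 (E(L, V) = (3/7)*4 = 12/7)
427*E(1/(4 + 5), -7) = 427*(12/7) = 732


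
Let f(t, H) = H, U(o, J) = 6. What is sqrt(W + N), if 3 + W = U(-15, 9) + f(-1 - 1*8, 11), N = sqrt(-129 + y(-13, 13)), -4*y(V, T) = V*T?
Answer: sqrt(56 + 2*I*sqrt(347))/2 ≈ 3.9253 + 1.1864*I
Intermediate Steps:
y(V, T) = -T*V/4 (y(V, T) = -V*T/4 = -T*V/4)
N = I*sqrt(347)/2 (N = sqrt(-129 - 1/4*13*(-13)) = sqrt(-129 + 169/4) = sqrt(-347/4) = I*sqrt(347)/2 ≈ 9.314*I)
W = 14 (W = -3 + (6 + 11) = -3 + 17 = 14)
sqrt(W + N) = sqrt(14 + I*sqrt(347)/2)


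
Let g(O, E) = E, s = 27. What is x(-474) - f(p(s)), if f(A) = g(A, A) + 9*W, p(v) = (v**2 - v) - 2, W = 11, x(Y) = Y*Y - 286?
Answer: 223591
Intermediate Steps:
x(Y) = -286 + Y**2 (x(Y) = Y**2 - 286 = -286 + Y**2)
p(v) = -2 + v**2 - v
f(A) = 99 + A (f(A) = A + 9*11 = A + 99 = 99 + A)
x(-474) - f(p(s)) = (-286 + (-474)**2) - (99 + (-2 + 27**2 - 1*27)) = (-286 + 224676) - (99 + (-2 + 729 - 27)) = 224390 - (99 + 700) = 224390 - 1*799 = 224390 - 799 = 223591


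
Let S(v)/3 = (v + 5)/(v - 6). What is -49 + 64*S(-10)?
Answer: 11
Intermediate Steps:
S(v) = 3*(5 + v)/(-6 + v) (S(v) = 3*((v + 5)/(v - 6)) = 3*((5 + v)/(-6 + v)) = 3*(5 + v)/(-6 + v))
-49 + 64*S(-10) = -49 + 64*(3*(5 - 10)/(-6 - 10)) = -49 + 64*(3*(-5)/(-16)) = -49 + 64*(3*(-1/16)*(-5)) = -49 + 64*(15/16) = -49 + 60 = 11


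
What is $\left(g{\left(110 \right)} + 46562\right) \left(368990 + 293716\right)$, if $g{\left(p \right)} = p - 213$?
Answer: $30788658054$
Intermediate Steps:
$g{\left(p \right)} = -213 + p$ ($g{\left(p \right)} = p - 213 = -213 + p$)
$\left(g{\left(110 \right)} + 46562\right) \left(368990 + 293716\right) = \left(\left(-213 + 110\right) + 46562\right) \left(368990 + 293716\right) = \left(-103 + 46562\right) 662706 = 46459 \cdot 662706 = 30788658054$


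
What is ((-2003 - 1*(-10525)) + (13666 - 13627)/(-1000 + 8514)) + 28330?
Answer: 21300459/578 ≈ 36852.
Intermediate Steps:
((-2003 - 1*(-10525)) + (13666 - 13627)/(-1000 + 8514)) + 28330 = ((-2003 + 10525) + 39/7514) + 28330 = (8522 + 39*(1/7514)) + 28330 = (8522 + 3/578) + 28330 = 4925719/578 + 28330 = 21300459/578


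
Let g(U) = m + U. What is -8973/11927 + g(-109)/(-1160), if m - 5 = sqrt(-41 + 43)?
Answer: -1146034/1729415 - sqrt(2)/1160 ≈ -0.66389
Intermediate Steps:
m = 5 + sqrt(2) (m = 5 + sqrt(-41 + 43) = 5 + sqrt(2) ≈ 6.4142)
g(U) = 5 + U + sqrt(2) (g(U) = (5 + sqrt(2)) + U = 5 + U + sqrt(2))
-8973/11927 + g(-109)/(-1160) = -8973/11927 + (5 - 109 + sqrt(2))/(-1160) = -8973*1/11927 + (-104 + sqrt(2))*(-1/1160) = -8973/11927 + (13/145 - sqrt(2)/1160) = -1146034/1729415 - sqrt(2)/1160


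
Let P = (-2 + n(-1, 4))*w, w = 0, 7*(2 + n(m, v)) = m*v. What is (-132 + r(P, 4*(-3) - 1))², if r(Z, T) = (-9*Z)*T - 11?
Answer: 20449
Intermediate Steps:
n(m, v) = -2 + m*v/7 (n(m, v) = -2 + (m*v)/7 = -2 + m*v/7)
P = 0 (P = (-2 + (-2 + (⅐)*(-1)*4))*0 = (-2 + (-2 - 4/7))*0 = (-2 - 18/7)*0 = -32/7*0 = 0)
r(Z, T) = -11 - 9*T*Z (r(Z, T) = -9*T*Z - 11 = -11 - 9*T*Z)
(-132 + r(P, 4*(-3) - 1))² = (-132 + (-11 - 9*(4*(-3) - 1)*0))² = (-132 + (-11 - 9*(-12 - 1)*0))² = (-132 + (-11 - 9*(-13)*0))² = (-132 + (-11 + 0))² = (-132 - 11)² = (-143)² = 20449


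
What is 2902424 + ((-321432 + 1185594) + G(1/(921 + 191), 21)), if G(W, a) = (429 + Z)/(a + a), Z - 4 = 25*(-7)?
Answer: 26366145/7 ≈ 3.7666e+6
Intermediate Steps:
Z = -171 (Z = 4 + 25*(-7) = 4 - 175 = -171)
G(W, a) = 129/a (G(W, a) = (429 - 171)/(a + a) = 258/((2*a)) = 258*(1/(2*a)) = 129/a)
2902424 + ((-321432 + 1185594) + G(1/(921 + 191), 21)) = 2902424 + ((-321432 + 1185594) + 129/21) = 2902424 + (864162 + 129*(1/21)) = 2902424 + (864162 + 43/7) = 2902424 + 6049177/7 = 26366145/7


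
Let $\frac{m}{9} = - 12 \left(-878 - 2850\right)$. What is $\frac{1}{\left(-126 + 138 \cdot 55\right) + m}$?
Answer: $\frac{1}{410088} \approx 2.4385 \cdot 10^{-6}$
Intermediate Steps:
$m = 402624$ ($m = 9 \left(- 12 \left(-878 - 2850\right)\right) = 9 \left(\left(-12\right) \left(-3728\right)\right) = 9 \cdot 44736 = 402624$)
$\frac{1}{\left(-126 + 138 \cdot 55\right) + m} = \frac{1}{\left(-126 + 138 \cdot 55\right) + 402624} = \frac{1}{\left(-126 + 7590\right) + 402624} = \frac{1}{7464 + 402624} = \frac{1}{410088}$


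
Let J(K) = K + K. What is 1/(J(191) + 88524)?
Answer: 1/88906 ≈ 1.1248e-5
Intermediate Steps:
J(K) = 2*K
1/(J(191) + 88524) = 1/(2*191 + 88524) = 1/(382 + 88524) = 1/88906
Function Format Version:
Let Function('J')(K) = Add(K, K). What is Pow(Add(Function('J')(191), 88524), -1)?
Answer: Rational(1, 88906) ≈ 1.1248e-5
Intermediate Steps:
Function('J')(K) = Mul(2, K)
Pow(Add(Function('J')(191), 88524), -1) = Pow(Add(Mul(2, 191), 88524), -1) = Pow(Add(382, 88524), -1) = Pow(88906, -1) = Rational(1, 88906)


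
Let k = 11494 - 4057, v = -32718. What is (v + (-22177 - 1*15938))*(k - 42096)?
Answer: 2455000947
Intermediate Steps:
k = 7437
(v + (-22177 - 1*15938))*(k - 42096) = (-32718 + (-22177 - 1*15938))*(7437 - 42096) = (-32718 + (-22177 - 15938))*(-34659) = (-32718 - 38115)*(-34659) = -70833*(-34659) = 2455000947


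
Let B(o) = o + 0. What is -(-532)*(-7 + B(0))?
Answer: -3724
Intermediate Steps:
B(o) = o
-(-532)*(-7 + B(0)) = -(-532)*(-7 + 0) = -(-532)*(-7) = -133*28 = -3724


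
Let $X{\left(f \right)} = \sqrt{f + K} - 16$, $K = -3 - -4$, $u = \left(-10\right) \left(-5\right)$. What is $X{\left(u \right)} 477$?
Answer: $-7632 + 477 \sqrt{51} \approx -4225.5$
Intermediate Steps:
$u = 50$
$K = 1$ ($K = -3 + 4 = 1$)
$X{\left(f \right)} = -16 + \sqrt{1 + f}$ ($X{\left(f \right)} = \sqrt{f + 1} - 16 = \sqrt{1 + f} - 16 = -16 + \sqrt{1 + f}$)
$X{\left(u \right)} 477 = \left(-16 + \sqrt{1 + 50}\right) 477 = \left(-16 + \sqrt{51}\right) 477 = -7632 + 477 \sqrt{51}$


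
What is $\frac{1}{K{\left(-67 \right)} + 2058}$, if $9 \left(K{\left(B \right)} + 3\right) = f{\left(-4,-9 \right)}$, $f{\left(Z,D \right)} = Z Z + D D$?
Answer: $\frac{9}{18592} \approx 0.00048408$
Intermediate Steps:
$f{\left(Z,D \right)} = D^{2} + Z^{2}$ ($f{\left(Z,D \right)} = Z^{2} + D^{2} = D^{2} + Z^{2}$)
$K{\left(B \right)} = \frac{70}{9}$ ($K{\left(B \right)} = -3 + \frac{\left(-9\right)^{2} + \left(-4\right)^{2}}{9} = -3 + \frac{81 + 16}{9} = -3 + \frac{1}{9} \cdot 97 = -3 + \frac{97}{9} = \frac{70}{9}$)
$\frac{1}{K{\left(-67 \right)} + 2058} = \frac{1}{\frac{70}{9} + 2058} = \frac{1}{\frac{18592}{9}} = \frac{9}{18592}$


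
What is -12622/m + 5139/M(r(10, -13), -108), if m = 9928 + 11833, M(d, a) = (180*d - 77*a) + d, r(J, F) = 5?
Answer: -4557683/200658181 ≈ -0.022714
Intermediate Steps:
M(d, a) = -77*a + 181*d (M(d, a) = (-77*a + 180*d) + d = -77*a + 181*d)
m = 21761
-12622/m + 5139/M(r(10, -13), -108) = -12622/21761 + 5139/(-77*(-108) + 181*5) = -12622*1/21761 + 5139/(8316 + 905) = -12622/21761 + 5139/9221 = -4557683/200658181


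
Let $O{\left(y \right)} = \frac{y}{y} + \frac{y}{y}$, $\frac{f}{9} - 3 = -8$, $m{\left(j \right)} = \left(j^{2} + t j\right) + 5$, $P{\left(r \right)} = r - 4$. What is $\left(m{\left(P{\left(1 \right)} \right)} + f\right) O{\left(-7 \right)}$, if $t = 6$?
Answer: $-98$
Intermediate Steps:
$P{\left(r \right)} = -4 + r$
$m{\left(j \right)} = 5 + j^{2} + 6 j$ ($m{\left(j \right)} = \left(j^{2} + 6 j\right) + 5 = 5 + j^{2} + 6 j$)
$f = -45$ ($f = 27 + 9 \left(-8\right) = 27 - 72 = -45$)
$O{\left(y \right)} = 2$ ($O{\left(y \right)} = 1 + 1 = 2$)
$\left(m{\left(P{\left(1 \right)} \right)} + f\right) O{\left(-7 \right)} = \left(\left(5 + \left(-4 + 1\right)^{2} + 6 \left(-4 + 1\right)\right) - 45\right) 2 = \left(\left(5 + \left(-3\right)^{2} + 6 \left(-3\right)\right) - 45\right) 2 = \left(\left(5 + 9 - 18\right) - 45\right) 2 = \left(-4 - 45\right) 2 = \left(-49\right) 2 = -98$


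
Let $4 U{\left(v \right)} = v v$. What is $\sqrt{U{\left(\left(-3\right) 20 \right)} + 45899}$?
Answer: $\sqrt{46799} \approx 216.33$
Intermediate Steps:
$U{\left(v \right)} = \frac{v^{2}}{4}$ ($U{\left(v \right)} = \frac{v v}{4} = \frac{v^{2}}{4}$)
$\sqrt{U{\left(\left(-3\right) 20 \right)} + 45899} = \sqrt{\frac{\left(\left(-3\right) 20\right)^{2}}{4} + 45899} = \sqrt{\frac{\left(-60\right)^{2}}{4} + 45899} = \sqrt{\frac{1}{4} \cdot 3600 + 45899} = \sqrt{900 + 45899} = \sqrt{46799}$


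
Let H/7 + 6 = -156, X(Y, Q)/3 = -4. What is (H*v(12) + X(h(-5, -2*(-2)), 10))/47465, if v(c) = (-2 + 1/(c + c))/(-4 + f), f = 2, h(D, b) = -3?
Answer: -8979/379720 ≈ -0.023646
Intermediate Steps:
X(Y, Q) = -12 (X(Y, Q) = 3*(-4) = -12)
H = -1134 (H = -42 + 7*(-156) = -42 - 1092 = -1134)
v(c) = 1 - 1/(4*c) (v(c) = (-2 + 1/(c + c))/(-4 + 2) = (-2 + 1/(2*c))/(-2) = (-2 + 1/(2*c))*(-½) = 1 - 1/(4*c))
(H*v(12) + X(h(-5, -2*(-2)), 10))/47465 = (-1134*(-¼ + 12)/12 - 12)/47465 = (-189*47/(2*4) - 12)*(1/47465) = (-1134*47/48 - 12)*(1/47465) = (-8883/8 - 12)*(1/47465) = -8979/8*1/47465 = -8979/379720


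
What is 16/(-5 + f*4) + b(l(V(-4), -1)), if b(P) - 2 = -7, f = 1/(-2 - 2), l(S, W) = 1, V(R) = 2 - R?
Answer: -23/3 ≈ -7.6667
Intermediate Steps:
f = -¼ (f = 1/(-4) = -¼ ≈ -0.25000)
b(P) = -5 (b(P) = 2 - 7 = -5)
16/(-5 + f*4) + b(l(V(-4), -1)) = 16/(-5 - ¼*4) - 5 = 16/(-5 - 1) - 5 = 16/(-6) - 5 = 16*(-⅙) - 5 = -8/3 - 5 = -23/3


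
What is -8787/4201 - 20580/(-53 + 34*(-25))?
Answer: 3739139/180643 ≈ 20.699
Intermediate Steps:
-8787/4201 - 20580/(-53 + 34*(-25)) = -8787*1/4201 - 20580/(-53 - 850) = -8787/4201 - 20580/(-903) = -8787/4201 - 20580*(-1/903) = -8787/4201 + 980/43 = 3739139/180643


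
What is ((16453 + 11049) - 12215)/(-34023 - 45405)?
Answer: -15287/79428 ≈ -0.19246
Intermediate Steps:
((16453 + 11049) - 12215)/(-34023 - 45405) = (27502 - 12215)/(-79428) = 15287*(-1/79428) = -15287/79428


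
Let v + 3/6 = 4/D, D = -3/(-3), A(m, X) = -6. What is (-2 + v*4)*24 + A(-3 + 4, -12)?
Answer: 282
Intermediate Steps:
D = 1 (D = -3*(-1/3) = 1)
v = 7/2 (v = -1/2 + 4/1 = -1/2 + 4*1 = -1/2 + 4 = 7/2 ≈ 3.5000)
(-2 + v*4)*24 + A(-3 + 4, -12) = (-2 + (7/2)*4)*24 - 6 = (-2 + 14)*24 - 6 = 12*24 - 6 = 288 - 6 = 282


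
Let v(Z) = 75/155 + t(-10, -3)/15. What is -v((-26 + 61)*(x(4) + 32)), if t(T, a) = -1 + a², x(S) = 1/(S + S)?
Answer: -473/465 ≈ -1.0172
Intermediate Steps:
x(S) = 1/(2*S)
v(Z) = 473/465 (v(Z) = 75/155 + (-1 + (-3)²)/15 = 75*(1/155) + (-1 + 9)*(1/15) = 15/31 + 8*(1/15) = 15/31 + 8/15 = 473/465)
-v((-26 + 61)*(x(4) + 32)) = -1*473/465 = -473/465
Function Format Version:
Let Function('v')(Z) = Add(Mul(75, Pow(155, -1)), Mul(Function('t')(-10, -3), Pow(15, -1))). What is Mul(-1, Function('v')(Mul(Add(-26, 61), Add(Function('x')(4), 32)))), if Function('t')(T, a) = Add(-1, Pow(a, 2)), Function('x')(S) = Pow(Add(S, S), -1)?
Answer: Rational(-473, 465) ≈ -1.0172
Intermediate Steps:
Function('x')(S) = Mul(Rational(1, 2), Pow(S, -1)) (Function('x')(S) = Pow(Mul(2, S), -1) = Mul(Rational(1, 2), Pow(S, -1)))
Function('v')(Z) = Rational(473, 465) (Function('v')(Z) = Add(Mul(75, Pow(155, -1)), Mul(Add(-1, Pow(-3, 2)), Pow(15, -1))) = Add(Mul(75, Rational(1, 155)), Mul(Add(-1, 9), Rational(1, 15))) = Add(Rational(15, 31), Mul(8, Rational(1, 15))) = Add(Rational(15, 31), Rational(8, 15)) = Rational(473, 465))
Mul(-1, Function('v')(Mul(Add(-26, 61), Add(Function('x')(4), 32)))) = Mul(-1, Rational(473, 465)) = Rational(-473, 465)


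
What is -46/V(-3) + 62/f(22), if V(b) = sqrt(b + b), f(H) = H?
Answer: 31/11 + 23*I*sqrt(6)/3 ≈ 2.8182 + 18.779*I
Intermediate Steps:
V(b) = sqrt(2)*sqrt(b) (V(b) = sqrt(2*b) = sqrt(2)*sqrt(b))
-46/V(-3) + 62/f(22) = -46*(-I*sqrt(6)/6) + 62/22 = -46*(-I*sqrt(6)/6) + 62*(1/22) = -46*(-I*sqrt(6)/6) + 31/11 = -(-23)*I*sqrt(6)/3 + 31/11 = 23*I*sqrt(6)/3 + 31/11 = 31/11 + 23*I*sqrt(6)/3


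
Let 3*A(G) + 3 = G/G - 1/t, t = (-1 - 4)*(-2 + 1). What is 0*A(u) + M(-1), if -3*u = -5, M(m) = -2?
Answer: -2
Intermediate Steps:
u = 5/3 (u = -⅓*(-5) = 5/3 ≈ 1.6667)
t = 5 (t = -5*(-1) = 5)
A(G) = -11/15 (A(G) = -1 + (G/G - 1/5)/3 = -1 + (1 - 1*⅕)/3 = -1 + (1 - ⅕)/3 = -1 + (⅓)*(⅘) = -1 + 4/15 = -11/15)
0*A(u) + M(-1) = 0*(-11/15) - 2 = 0 - 2 = -2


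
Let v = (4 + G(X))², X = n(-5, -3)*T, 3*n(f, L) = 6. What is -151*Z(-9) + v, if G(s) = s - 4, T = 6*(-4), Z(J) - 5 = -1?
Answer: 1700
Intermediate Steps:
n(f, L) = 2 (n(f, L) = (⅓)*6 = 2)
Z(J) = 4 (Z(J) = 5 - 1 = 4)
T = -24
X = -48 (X = 2*(-24) = -48)
G(s) = -4 + s
v = 2304 (v = (4 + (-4 - 48))² = (4 - 52)² = (-48)² = 2304)
-151*Z(-9) + v = -151*4 + 2304 = -604 + 2304 = 1700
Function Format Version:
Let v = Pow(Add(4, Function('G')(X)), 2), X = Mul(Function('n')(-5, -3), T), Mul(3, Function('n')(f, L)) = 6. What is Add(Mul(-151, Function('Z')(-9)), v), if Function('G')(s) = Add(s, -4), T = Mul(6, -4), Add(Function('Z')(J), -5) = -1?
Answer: 1700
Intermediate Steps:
Function('n')(f, L) = 2 (Function('n')(f, L) = Mul(Rational(1, 3), 6) = 2)
Function('Z')(J) = 4 (Function('Z')(J) = Add(5, -1) = 4)
T = -24
X = -48 (X = Mul(2, -24) = -48)
Function('G')(s) = Add(-4, s)
v = 2304 (v = Pow(Add(4, Add(-4, -48)), 2) = Pow(Add(4, -52), 2) = Pow(-48, 2) = 2304)
Add(Mul(-151, Function('Z')(-9)), v) = Add(Mul(-151, 4), 2304) = Add(-604, 2304) = 1700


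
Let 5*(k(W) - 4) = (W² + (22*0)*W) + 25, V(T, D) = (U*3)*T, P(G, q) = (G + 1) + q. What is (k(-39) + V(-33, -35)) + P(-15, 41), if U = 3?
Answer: 216/5 ≈ 43.200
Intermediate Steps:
P(G, q) = 1 + G + q (P(G, q) = (1 + G) + q = 1 + G + q)
V(T, D) = 9*T (V(T, D) = (3*3)*T = 9*T)
k(W) = 9 + W²/5 (k(W) = 4 + ((W² + (22*0)*W) + 25)/5 = 4 + ((W² + 0*W) + 25)/5 = 4 + ((W² + 0) + 25)/5 = 4 + (W² + 25)/5 = 4 + (25 + W²)/5 = 4 + (5 + W²/5) = 9 + W²/5)
(k(-39) + V(-33, -35)) + P(-15, 41) = ((9 + (⅕)*(-39)²) + 9*(-33)) + (1 - 15 + 41) = ((9 + (⅕)*1521) - 297) + 27 = ((9 + 1521/5) - 297) + 27 = (1566/5 - 297) + 27 = 81/5 + 27 = 216/5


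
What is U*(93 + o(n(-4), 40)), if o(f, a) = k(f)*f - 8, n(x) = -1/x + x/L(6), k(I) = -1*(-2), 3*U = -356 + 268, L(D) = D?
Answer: -22220/9 ≈ -2468.9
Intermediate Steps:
U = -88/3 (U = (-356 + 268)/3 = (1/3)*(-88) = -88/3 ≈ -29.333)
k(I) = 2
n(x) = -1/x + x/6
o(f, a) = -8 + 2*f (o(f, a) = 2*f - 8 = -8 + 2*f)
U*(93 + o(n(-4), 40)) = -88*(93 + (-8 + 2*(-1/(-4) + (1/6)*(-4))))/3 = -88*(93 + (-8 + 2*(-1*(-1/4) - 2/3)))/3 = -88*(93 + (-8 + 2*(1/4 - 2/3)))/3 = -88*(93 + (-8 + 2*(-5/12)))/3 = -88*(93 + (-8 - 5/6))/3 = -88*(93 - 53/6)/3 = -88/3*505/6 = -22220/9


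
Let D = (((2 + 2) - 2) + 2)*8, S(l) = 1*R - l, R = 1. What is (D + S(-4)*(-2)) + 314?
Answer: 336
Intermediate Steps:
S(l) = 1 - l (S(l) = 1*1 - l = 1 - l)
D = 32 (D = ((4 - 2) + 2)*8 = (2 + 2)*8 = 4*8 = 32)
(D + S(-4)*(-2)) + 314 = (32 + (1 - 1*(-4))*(-2)) + 314 = (32 + (1 + 4)*(-2)) + 314 = (32 + 5*(-2)) + 314 = (32 - 10) + 314 = 22 + 314 = 336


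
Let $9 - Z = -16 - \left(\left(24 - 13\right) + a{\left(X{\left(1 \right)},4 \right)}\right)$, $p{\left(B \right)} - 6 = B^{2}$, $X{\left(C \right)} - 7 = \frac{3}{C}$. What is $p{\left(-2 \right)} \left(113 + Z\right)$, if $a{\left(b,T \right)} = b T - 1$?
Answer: $1880$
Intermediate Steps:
$X{\left(C \right)} = 7 + \frac{3}{C}$
$a{\left(b,T \right)} = -1 + T b$ ($a{\left(b,T \right)} = T b - 1 = -1 + T b$)
$p{\left(B \right)} = 6 + B^{2}$
$Z = 75$ ($Z = 9 - \left(-16 - \left(\left(24 - 13\right) - \left(1 - 4 \left(7 + \frac{3}{1}\right)\right)\right)\right) = 9 - \left(-16 - \left(11 - \left(1 - 4 \left(7 + 3 \cdot 1\right)\right)\right)\right) = 9 - \left(-16 - \left(11 - \left(1 - 4 \left(7 + 3\right)\right)\right)\right) = 9 - \left(-16 - \left(11 + \left(-1 + 4 \cdot 10\right)\right)\right) = 9 - \left(-16 - \left(11 + \left(-1 + 40\right)\right)\right) = 9 - \left(-16 - \left(11 + 39\right)\right) = 9 - \left(-16 - 50\right) = 9 - -66 = 9 + 66 = 75$)
$p{\left(-2 \right)} \left(113 + Z\right) = \left(6 + \left(-2\right)^{2}\right) \left(113 + 75\right) = \left(6 + 4\right) 188 = 10 \cdot 188 = 1880$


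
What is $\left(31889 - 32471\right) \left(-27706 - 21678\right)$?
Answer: $28741488$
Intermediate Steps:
$\left(31889 - 32471\right) \left(-27706 - 21678\right) = \left(-582\right) \left(-49384\right) = 28741488$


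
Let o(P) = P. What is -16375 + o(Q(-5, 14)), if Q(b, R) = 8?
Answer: -16367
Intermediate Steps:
-16375 + o(Q(-5, 14)) = -16375 + 8 = -16367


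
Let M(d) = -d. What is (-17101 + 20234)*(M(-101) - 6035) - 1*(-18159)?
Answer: -18573063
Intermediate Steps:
(-17101 + 20234)*(M(-101) - 6035) - 1*(-18159) = (-17101 + 20234)*(-1*(-101) - 6035) - 1*(-18159) = 3133*(101 - 6035) + 18159 = 3133*(-5934) + 18159 = -18591222 + 18159 = -18573063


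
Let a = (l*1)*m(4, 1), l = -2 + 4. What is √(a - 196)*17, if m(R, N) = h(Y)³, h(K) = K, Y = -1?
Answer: 51*I*√22 ≈ 239.21*I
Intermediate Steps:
l = 2
m(R, N) = -1 (m(R, N) = (-1)³ = -1)
a = -2 (a = (2*1)*(-1) = 2*(-1) = -2)
√(a - 196)*17 = √(-2 - 196)*17 = √(-198)*17 = (3*I*√22)*17 = 51*I*√22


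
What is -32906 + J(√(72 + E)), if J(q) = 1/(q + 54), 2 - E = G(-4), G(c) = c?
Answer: -15564529/473 - √78/2838 ≈ -32906.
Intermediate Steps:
E = 6 (E = 2 - 1*(-4) = 2 + 4 = 6)
J(q) = 1/(54 + q)
-32906 + J(√(72 + E)) = -32906 + 1/(54 + √(72 + 6)) = -32906 + 1/(54 + √78)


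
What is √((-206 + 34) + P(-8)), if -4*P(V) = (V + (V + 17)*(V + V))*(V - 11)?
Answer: I*√894 ≈ 29.9*I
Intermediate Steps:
P(V) = -(-11 + V)*(V + 2*V*(17 + V))/4 (P(V) = -(V + (V + 17)*(V + V))*(V - 11)/4 = -(V + (17 + V)*(2*V))*(-11 + V)/4 = -(V + 2*V*(17 + V))*(-11 + V)/4 = -(-11 + V)*(V + 2*V*(17 + V))/4)
√((-206 + 34) + P(-8)) = √((-206 + 34) + (¼)*(-8)*(385 - 13*(-8) - 2*(-8)²)) = √(-172 + (¼)*(-8)*(385 + 104 - 2*64)) = √(-172 + (¼)*(-8)*(385 + 104 - 128)) = √(-172 + (¼)*(-8)*361) = √(-172 - 722) = √(-894) = I*√894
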